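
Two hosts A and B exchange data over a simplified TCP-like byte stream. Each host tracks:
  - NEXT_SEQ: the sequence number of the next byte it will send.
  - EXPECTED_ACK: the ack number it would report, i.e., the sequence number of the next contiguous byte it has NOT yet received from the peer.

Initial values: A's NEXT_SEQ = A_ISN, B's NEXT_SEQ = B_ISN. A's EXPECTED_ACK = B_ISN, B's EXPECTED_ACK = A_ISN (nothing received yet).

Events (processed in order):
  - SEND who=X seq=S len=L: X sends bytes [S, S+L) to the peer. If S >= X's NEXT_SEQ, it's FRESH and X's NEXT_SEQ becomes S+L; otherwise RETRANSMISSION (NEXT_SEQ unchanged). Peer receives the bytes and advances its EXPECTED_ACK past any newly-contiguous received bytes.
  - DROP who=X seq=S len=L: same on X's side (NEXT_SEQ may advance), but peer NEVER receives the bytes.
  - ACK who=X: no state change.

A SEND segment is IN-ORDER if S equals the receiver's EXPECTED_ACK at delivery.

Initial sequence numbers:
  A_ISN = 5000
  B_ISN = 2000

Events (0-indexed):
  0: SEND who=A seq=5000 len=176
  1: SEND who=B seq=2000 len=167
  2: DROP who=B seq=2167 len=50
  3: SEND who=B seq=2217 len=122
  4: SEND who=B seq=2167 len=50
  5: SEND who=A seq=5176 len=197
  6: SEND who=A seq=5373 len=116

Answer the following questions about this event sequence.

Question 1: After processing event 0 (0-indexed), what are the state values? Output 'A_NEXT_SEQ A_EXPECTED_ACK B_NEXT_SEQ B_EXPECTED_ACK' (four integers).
After event 0: A_seq=5176 A_ack=2000 B_seq=2000 B_ack=5176

5176 2000 2000 5176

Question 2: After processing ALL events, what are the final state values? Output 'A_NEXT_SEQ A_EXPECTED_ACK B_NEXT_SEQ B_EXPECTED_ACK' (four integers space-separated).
After event 0: A_seq=5176 A_ack=2000 B_seq=2000 B_ack=5176
After event 1: A_seq=5176 A_ack=2167 B_seq=2167 B_ack=5176
After event 2: A_seq=5176 A_ack=2167 B_seq=2217 B_ack=5176
After event 3: A_seq=5176 A_ack=2167 B_seq=2339 B_ack=5176
After event 4: A_seq=5176 A_ack=2339 B_seq=2339 B_ack=5176
After event 5: A_seq=5373 A_ack=2339 B_seq=2339 B_ack=5373
After event 6: A_seq=5489 A_ack=2339 B_seq=2339 B_ack=5489

Answer: 5489 2339 2339 5489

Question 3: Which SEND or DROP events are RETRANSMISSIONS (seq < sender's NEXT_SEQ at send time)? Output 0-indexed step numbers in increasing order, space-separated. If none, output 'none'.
Step 0: SEND seq=5000 -> fresh
Step 1: SEND seq=2000 -> fresh
Step 2: DROP seq=2167 -> fresh
Step 3: SEND seq=2217 -> fresh
Step 4: SEND seq=2167 -> retransmit
Step 5: SEND seq=5176 -> fresh
Step 6: SEND seq=5373 -> fresh

Answer: 4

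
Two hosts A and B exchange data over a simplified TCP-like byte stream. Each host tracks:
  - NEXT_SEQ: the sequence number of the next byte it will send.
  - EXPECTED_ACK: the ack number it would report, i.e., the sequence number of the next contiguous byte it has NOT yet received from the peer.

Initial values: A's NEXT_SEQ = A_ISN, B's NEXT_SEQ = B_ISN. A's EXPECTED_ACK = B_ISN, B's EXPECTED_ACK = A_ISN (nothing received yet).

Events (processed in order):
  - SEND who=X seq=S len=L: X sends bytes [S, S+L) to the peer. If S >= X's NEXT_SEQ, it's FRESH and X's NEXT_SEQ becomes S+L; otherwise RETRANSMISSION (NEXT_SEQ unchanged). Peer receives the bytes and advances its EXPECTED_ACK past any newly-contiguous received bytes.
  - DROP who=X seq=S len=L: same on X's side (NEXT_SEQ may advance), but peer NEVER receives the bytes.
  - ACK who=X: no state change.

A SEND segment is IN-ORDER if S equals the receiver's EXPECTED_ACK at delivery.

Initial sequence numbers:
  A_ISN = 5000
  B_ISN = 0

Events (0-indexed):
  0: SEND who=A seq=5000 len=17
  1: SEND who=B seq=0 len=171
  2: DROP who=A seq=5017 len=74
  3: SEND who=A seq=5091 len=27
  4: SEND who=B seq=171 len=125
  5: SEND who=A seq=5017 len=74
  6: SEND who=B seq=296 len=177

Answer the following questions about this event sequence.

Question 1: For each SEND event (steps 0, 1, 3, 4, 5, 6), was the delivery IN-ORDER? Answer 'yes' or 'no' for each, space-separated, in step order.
Answer: yes yes no yes yes yes

Derivation:
Step 0: SEND seq=5000 -> in-order
Step 1: SEND seq=0 -> in-order
Step 3: SEND seq=5091 -> out-of-order
Step 4: SEND seq=171 -> in-order
Step 5: SEND seq=5017 -> in-order
Step 6: SEND seq=296 -> in-order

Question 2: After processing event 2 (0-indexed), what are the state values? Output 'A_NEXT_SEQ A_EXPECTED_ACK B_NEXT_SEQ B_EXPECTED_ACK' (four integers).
After event 0: A_seq=5017 A_ack=0 B_seq=0 B_ack=5017
After event 1: A_seq=5017 A_ack=171 B_seq=171 B_ack=5017
After event 2: A_seq=5091 A_ack=171 B_seq=171 B_ack=5017

5091 171 171 5017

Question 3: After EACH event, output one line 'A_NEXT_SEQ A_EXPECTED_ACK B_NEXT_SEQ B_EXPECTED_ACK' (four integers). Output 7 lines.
5017 0 0 5017
5017 171 171 5017
5091 171 171 5017
5118 171 171 5017
5118 296 296 5017
5118 296 296 5118
5118 473 473 5118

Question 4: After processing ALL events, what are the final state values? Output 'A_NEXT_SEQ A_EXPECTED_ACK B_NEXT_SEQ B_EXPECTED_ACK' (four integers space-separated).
Answer: 5118 473 473 5118

Derivation:
After event 0: A_seq=5017 A_ack=0 B_seq=0 B_ack=5017
After event 1: A_seq=5017 A_ack=171 B_seq=171 B_ack=5017
After event 2: A_seq=5091 A_ack=171 B_seq=171 B_ack=5017
After event 3: A_seq=5118 A_ack=171 B_seq=171 B_ack=5017
After event 4: A_seq=5118 A_ack=296 B_seq=296 B_ack=5017
After event 5: A_seq=5118 A_ack=296 B_seq=296 B_ack=5118
After event 6: A_seq=5118 A_ack=473 B_seq=473 B_ack=5118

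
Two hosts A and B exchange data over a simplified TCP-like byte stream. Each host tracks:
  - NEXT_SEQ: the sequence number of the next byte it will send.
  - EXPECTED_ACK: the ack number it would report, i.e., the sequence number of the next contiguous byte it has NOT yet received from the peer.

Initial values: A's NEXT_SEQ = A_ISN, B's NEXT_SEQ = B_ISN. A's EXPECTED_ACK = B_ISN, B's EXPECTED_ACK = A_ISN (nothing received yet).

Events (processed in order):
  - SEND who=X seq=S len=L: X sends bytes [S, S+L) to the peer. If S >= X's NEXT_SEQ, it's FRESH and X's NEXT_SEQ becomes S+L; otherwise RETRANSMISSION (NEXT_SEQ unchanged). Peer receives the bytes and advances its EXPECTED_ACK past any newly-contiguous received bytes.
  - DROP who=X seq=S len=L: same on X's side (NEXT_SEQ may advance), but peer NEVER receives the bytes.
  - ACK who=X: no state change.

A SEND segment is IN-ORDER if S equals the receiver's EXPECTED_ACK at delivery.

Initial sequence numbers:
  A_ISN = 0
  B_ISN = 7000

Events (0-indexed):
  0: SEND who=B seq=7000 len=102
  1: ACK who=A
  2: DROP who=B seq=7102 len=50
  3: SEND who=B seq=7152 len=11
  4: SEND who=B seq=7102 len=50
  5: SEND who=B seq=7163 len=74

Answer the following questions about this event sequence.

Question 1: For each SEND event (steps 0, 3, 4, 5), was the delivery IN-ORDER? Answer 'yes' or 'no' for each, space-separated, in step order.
Answer: yes no yes yes

Derivation:
Step 0: SEND seq=7000 -> in-order
Step 3: SEND seq=7152 -> out-of-order
Step 4: SEND seq=7102 -> in-order
Step 5: SEND seq=7163 -> in-order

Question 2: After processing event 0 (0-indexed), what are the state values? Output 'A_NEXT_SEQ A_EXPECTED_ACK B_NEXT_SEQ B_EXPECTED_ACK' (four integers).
After event 0: A_seq=0 A_ack=7102 B_seq=7102 B_ack=0

0 7102 7102 0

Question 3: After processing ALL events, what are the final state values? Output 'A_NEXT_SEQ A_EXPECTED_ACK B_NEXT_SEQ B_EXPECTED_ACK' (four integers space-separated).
After event 0: A_seq=0 A_ack=7102 B_seq=7102 B_ack=0
After event 1: A_seq=0 A_ack=7102 B_seq=7102 B_ack=0
After event 2: A_seq=0 A_ack=7102 B_seq=7152 B_ack=0
After event 3: A_seq=0 A_ack=7102 B_seq=7163 B_ack=0
After event 4: A_seq=0 A_ack=7163 B_seq=7163 B_ack=0
After event 5: A_seq=0 A_ack=7237 B_seq=7237 B_ack=0

Answer: 0 7237 7237 0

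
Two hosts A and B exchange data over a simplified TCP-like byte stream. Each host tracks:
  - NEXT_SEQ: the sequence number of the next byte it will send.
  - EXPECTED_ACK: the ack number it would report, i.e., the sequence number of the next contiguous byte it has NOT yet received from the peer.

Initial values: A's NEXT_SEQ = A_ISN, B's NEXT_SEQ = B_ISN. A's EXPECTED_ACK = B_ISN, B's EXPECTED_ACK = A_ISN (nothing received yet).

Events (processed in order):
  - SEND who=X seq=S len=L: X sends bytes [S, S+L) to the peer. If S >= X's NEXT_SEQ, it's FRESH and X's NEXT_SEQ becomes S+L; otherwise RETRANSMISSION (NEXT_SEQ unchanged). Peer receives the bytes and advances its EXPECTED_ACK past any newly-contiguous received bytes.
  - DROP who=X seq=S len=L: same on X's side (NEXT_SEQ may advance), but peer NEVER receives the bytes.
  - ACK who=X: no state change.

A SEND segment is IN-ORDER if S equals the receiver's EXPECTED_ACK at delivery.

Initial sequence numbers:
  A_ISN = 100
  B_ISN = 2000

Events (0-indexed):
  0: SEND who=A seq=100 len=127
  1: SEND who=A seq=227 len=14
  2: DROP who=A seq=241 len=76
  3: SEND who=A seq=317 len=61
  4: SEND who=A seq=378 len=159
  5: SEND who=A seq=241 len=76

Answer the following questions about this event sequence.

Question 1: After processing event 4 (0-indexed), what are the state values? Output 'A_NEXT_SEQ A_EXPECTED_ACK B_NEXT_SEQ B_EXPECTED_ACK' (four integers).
After event 0: A_seq=227 A_ack=2000 B_seq=2000 B_ack=227
After event 1: A_seq=241 A_ack=2000 B_seq=2000 B_ack=241
After event 2: A_seq=317 A_ack=2000 B_seq=2000 B_ack=241
After event 3: A_seq=378 A_ack=2000 B_seq=2000 B_ack=241
After event 4: A_seq=537 A_ack=2000 B_seq=2000 B_ack=241

537 2000 2000 241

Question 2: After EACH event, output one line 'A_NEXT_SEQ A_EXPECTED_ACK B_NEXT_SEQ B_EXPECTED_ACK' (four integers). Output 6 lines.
227 2000 2000 227
241 2000 2000 241
317 2000 2000 241
378 2000 2000 241
537 2000 2000 241
537 2000 2000 537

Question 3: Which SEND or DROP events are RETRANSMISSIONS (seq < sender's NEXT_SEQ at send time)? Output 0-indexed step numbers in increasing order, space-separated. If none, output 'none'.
Step 0: SEND seq=100 -> fresh
Step 1: SEND seq=227 -> fresh
Step 2: DROP seq=241 -> fresh
Step 3: SEND seq=317 -> fresh
Step 4: SEND seq=378 -> fresh
Step 5: SEND seq=241 -> retransmit

Answer: 5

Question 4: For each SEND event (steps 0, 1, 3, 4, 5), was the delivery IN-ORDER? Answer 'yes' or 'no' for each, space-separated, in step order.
Answer: yes yes no no yes

Derivation:
Step 0: SEND seq=100 -> in-order
Step 1: SEND seq=227 -> in-order
Step 3: SEND seq=317 -> out-of-order
Step 4: SEND seq=378 -> out-of-order
Step 5: SEND seq=241 -> in-order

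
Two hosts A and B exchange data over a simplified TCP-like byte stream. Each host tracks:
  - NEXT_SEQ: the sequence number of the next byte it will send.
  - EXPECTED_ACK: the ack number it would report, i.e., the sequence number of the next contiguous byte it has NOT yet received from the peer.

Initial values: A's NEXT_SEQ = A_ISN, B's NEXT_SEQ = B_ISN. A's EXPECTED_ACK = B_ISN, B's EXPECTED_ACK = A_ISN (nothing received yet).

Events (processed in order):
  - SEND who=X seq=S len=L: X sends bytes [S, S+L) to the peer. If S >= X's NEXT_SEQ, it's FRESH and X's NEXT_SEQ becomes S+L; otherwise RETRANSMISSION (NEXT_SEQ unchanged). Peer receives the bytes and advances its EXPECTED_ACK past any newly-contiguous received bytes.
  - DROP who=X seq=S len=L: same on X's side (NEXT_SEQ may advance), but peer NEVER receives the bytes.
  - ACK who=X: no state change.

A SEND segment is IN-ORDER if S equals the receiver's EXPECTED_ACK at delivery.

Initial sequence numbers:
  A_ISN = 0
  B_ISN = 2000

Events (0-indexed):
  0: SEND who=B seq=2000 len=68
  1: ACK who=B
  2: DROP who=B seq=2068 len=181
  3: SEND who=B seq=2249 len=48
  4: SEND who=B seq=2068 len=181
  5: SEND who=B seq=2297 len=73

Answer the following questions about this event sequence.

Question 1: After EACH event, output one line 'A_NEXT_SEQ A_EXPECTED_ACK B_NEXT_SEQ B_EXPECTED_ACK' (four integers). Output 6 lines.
0 2068 2068 0
0 2068 2068 0
0 2068 2249 0
0 2068 2297 0
0 2297 2297 0
0 2370 2370 0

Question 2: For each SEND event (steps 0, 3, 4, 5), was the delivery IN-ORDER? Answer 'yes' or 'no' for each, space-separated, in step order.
Answer: yes no yes yes

Derivation:
Step 0: SEND seq=2000 -> in-order
Step 3: SEND seq=2249 -> out-of-order
Step 4: SEND seq=2068 -> in-order
Step 5: SEND seq=2297 -> in-order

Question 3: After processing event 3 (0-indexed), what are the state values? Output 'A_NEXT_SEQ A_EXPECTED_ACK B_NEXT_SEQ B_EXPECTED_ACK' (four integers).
After event 0: A_seq=0 A_ack=2068 B_seq=2068 B_ack=0
After event 1: A_seq=0 A_ack=2068 B_seq=2068 B_ack=0
After event 2: A_seq=0 A_ack=2068 B_seq=2249 B_ack=0
After event 3: A_seq=0 A_ack=2068 B_seq=2297 B_ack=0

0 2068 2297 0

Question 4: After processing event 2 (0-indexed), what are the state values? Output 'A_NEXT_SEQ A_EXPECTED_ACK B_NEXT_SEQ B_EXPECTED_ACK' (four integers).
After event 0: A_seq=0 A_ack=2068 B_seq=2068 B_ack=0
After event 1: A_seq=0 A_ack=2068 B_seq=2068 B_ack=0
After event 2: A_seq=0 A_ack=2068 B_seq=2249 B_ack=0

0 2068 2249 0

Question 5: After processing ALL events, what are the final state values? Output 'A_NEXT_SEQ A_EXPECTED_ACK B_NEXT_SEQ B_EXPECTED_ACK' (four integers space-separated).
Answer: 0 2370 2370 0

Derivation:
After event 0: A_seq=0 A_ack=2068 B_seq=2068 B_ack=0
After event 1: A_seq=0 A_ack=2068 B_seq=2068 B_ack=0
After event 2: A_seq=0 A_ack=2068 B_seq=2249 B_ack=0
After event 3: A_seq=0 A_ack=2068 B_seq=2297 B_ack=0
After event 4: A_seq=0 A_ack=2297 B_seq=2297 B_ack=0
After event 5: A_seq=0 A_ack=2370 B_seq=2370 B_ack=0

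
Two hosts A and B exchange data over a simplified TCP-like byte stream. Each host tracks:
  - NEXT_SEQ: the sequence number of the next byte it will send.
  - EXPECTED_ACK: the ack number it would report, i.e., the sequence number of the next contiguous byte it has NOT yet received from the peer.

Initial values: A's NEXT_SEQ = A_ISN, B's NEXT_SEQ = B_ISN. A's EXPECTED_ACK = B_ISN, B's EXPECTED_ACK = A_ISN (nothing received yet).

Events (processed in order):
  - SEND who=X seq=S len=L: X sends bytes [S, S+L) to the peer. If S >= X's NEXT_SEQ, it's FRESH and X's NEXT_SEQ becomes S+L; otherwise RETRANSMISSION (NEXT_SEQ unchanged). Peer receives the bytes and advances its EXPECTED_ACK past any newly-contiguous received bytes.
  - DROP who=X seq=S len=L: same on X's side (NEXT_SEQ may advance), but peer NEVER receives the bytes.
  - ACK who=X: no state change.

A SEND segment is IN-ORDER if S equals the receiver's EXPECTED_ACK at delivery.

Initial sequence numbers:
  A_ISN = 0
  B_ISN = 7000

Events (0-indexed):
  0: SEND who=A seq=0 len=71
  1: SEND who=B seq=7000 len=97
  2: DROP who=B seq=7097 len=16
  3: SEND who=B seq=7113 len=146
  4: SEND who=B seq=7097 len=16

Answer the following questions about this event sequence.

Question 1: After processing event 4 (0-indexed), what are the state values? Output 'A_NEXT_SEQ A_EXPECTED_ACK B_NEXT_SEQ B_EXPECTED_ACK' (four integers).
After event 0: A_seq=71 A_ack=7000 B_seq=7000 B_ack=71
After event 1: A_seq=71 A_ack=7097 B_seq=7097 B_ack=71
After event 2: A_seq=71 A_ack=7097 B_seq=7113 B_ack=71
After event 3: A_seq=71 A_ack=7097 B_seq=7259 B_ack=71
After event 4: A_seq=71 A_ack=7259 B_seq=7259 B_ack=71

71 7259 7259 71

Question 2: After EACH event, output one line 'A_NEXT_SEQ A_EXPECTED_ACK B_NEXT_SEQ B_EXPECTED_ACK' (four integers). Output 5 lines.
71 7000 7000 71
71 7097 7097 71
71 7097 7113 71
71 7097 7259 71
71 7259 7259 71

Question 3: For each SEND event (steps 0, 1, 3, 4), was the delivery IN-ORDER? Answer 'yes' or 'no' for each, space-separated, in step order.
Answer: yes yes no yes

Derivation:
Step 0: SEND seq=0 -> in-order
Step 1: SEND seq=7000 -> in-order
Step 3: SEND seq=7113 -> out-of-order
Step 4: SEND seq=7097 -> in-order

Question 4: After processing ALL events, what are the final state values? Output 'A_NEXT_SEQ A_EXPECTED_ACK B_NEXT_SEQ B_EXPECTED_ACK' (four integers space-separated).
Answer: 71 7259 7259 71

Derivation:
After event 0: A_seq=71 A_ack=7000 B_seq=7000 B_ack=71
After event 1: A_seq=71 A_ack=7097 B_seq=7097 B_ack=71
After event 2: A_seq=71 A_ack=7097 B_seq=7113 B_ack=71
After event 3: A_seq=71 A_ack=7097 B_seq=7259 B_ack=71
After event 4: A_seq=71 A_ack=7259 B_seq=7259 B_ack=71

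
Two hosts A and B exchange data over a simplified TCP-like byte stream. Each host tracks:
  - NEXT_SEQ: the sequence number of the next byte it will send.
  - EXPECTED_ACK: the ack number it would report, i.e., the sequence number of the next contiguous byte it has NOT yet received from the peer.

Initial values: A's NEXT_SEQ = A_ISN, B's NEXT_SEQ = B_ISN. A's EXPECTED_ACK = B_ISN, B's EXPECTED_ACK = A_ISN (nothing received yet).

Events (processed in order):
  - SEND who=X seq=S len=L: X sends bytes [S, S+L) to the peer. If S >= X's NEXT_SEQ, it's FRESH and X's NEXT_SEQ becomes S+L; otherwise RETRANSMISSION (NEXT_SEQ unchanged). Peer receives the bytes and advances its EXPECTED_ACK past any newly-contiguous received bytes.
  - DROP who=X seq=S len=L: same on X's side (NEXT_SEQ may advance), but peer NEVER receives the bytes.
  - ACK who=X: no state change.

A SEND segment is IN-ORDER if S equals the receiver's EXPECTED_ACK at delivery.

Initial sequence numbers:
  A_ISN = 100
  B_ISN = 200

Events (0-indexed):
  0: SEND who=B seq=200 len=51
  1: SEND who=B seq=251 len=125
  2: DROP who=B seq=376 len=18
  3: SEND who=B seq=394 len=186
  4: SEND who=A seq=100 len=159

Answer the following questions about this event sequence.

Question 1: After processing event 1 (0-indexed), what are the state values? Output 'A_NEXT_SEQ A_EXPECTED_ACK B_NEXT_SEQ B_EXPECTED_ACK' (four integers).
After event 0: A_seq=100 A_ack=251 B_seq=251 B_ack=100
After event 1: A_seq=100 A_ack=376 B_seq=376 B_ack=100

100 376 376 100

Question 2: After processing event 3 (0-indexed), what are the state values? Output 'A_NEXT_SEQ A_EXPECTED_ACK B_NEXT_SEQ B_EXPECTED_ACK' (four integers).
After event 0: A_seq=100 A_ack=251 B_seq=251 B_ack=100
After event 1: A_seq=100 A_ack=376 B_seq=376 B_ack=100
After event 2: A_seq=100 A_ack=376 B_seq=394 B_ack=100
After event 3: A_seq=100 A_ack=376 B_seq=580 B_ack=100

100 376 580 100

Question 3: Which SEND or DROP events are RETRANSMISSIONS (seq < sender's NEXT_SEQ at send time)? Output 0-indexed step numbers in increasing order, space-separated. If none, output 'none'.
Step 0: SEND seq=200 -> fresh
Step 1: SEND seq=251 -> fresh
Step 2: DROP seq=376 -> fresh
Step 3: SEND seq=394 -> fresh
Step 4: SEND seq=100 -> fresh

Answer: none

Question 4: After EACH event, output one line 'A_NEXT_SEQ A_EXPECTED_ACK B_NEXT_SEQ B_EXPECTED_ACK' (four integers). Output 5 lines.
100 251 251 100
100 376 376 100
100 376 394 100
100 376 580 100
259 376 580 259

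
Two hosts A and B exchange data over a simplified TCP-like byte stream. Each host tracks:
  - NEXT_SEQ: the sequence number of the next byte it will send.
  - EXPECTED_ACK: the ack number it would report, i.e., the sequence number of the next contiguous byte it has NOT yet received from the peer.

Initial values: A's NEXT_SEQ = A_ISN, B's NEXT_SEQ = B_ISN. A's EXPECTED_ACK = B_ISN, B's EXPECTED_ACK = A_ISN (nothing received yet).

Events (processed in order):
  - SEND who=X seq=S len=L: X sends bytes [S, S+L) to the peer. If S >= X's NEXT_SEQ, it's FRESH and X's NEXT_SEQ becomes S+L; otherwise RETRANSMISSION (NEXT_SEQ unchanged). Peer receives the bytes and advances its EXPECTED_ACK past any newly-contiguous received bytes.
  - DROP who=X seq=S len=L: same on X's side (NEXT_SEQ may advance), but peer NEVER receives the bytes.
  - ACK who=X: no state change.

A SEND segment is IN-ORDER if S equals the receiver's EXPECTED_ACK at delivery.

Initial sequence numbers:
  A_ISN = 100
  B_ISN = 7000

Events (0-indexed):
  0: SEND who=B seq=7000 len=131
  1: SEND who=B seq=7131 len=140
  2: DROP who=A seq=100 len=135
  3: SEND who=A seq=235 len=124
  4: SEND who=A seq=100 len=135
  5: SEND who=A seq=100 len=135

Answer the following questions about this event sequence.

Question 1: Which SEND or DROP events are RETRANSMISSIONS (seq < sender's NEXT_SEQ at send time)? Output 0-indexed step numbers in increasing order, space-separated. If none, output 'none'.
Step 0: SEND seq=7000 -> fresh
Step 1: SEND seq=7131 -> fresh
Step 2: DROP seq=100 -> fresh
Step 3: SEND seq=235 -> fresh
Step 4: SEND seq=100 -> retransmit
Step 5: SEND seq=100 -> retransmit

Answer: 4 5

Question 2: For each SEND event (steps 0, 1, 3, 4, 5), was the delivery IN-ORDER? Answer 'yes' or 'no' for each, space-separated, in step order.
Answer: yes yes no yes no

Derivation:
Step 0: SEND seq=7000 -> in-order
Step 1: SEND seq=7131 -> in-order
Step 3: SEND seq=235 -> out-of-order
Step 4: SEND seq=100 -> in-order
Step 5: SEND seq=100 -> out-of-order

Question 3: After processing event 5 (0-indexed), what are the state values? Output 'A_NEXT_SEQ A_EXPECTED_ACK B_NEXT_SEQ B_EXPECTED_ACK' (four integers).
After event 0: A_seq=100 A_ack=7131 B_seq=7131 B_ack=100
After event 1: A_seq=100 A_ack=7271 B_seq=7271 B_ack=100
After event 2: A_seq=235 A_ack=7271 B_seq=7271 B_ack=100
After event 3: A_seq=359 A_ack=7271 B_seq=7271 B_ack=100
After event 4: A_seq=359 A_ack=7271 B_seq=7271 B_ack=359
After event 5: A_seq=359 A_ack=7271 B_seq=7271 B_ack=359

359 7271 7271 359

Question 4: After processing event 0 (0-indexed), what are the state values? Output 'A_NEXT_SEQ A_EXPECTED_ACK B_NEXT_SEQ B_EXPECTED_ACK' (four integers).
After event 0: A_seq=100 A_ack=7131 B_seq=7131 B_ack=100

100 7131 7131 100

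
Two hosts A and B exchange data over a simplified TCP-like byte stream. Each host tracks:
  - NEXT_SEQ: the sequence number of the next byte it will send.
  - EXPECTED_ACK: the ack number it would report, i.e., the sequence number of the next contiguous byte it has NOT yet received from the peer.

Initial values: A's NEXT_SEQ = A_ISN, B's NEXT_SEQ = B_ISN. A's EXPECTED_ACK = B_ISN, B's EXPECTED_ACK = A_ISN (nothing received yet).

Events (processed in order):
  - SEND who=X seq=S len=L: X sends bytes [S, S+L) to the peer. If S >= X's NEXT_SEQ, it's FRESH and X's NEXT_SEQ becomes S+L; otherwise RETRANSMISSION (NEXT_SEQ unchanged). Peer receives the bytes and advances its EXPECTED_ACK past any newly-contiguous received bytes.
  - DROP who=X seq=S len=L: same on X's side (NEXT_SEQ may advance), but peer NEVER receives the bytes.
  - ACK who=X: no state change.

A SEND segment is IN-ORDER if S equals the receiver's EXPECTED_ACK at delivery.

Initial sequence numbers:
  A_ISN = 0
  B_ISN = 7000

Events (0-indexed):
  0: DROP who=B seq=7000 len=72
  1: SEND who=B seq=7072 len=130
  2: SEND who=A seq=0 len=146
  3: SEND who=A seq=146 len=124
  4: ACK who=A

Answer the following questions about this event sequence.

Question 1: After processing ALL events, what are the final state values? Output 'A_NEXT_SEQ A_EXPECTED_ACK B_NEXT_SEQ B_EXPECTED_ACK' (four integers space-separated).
After event 0: A_seq=0 A_ack=7000 B_seq=7072 B_ack=0
After event 1: A_seq=0 A_ack=7000 B_seq=7202 B_ack=0
After event 2: A_seq=146 A_ack=7000 B_seq=7202 B_ack=146
After event 3: A_seq=270 A_ack=7000 B_seq=7202 B_ack=270
After event 4: A_seq=270 A_ack=7000 B_seq=7202 B_ack=270

Answer: 270 7000 7202 270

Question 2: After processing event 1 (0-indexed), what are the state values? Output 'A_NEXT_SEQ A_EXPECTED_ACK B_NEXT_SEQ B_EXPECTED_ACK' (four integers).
After event 0: A_seq=0 A_ack=7000 B_seq=7072 B_ack=0
After event 1: A_seq=0 A_ack=7000 B_seq=7202 B_ack=0

0 7000 7202 0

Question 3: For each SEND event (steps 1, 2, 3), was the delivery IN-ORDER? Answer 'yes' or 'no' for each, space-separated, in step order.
Answer: no yes yes

Derivation:
Step 1: SEND seq=7072 -> out-of-order
Step 2: SEND seq=0 -> in-order
Step 3: SEND seq=146 -> in-order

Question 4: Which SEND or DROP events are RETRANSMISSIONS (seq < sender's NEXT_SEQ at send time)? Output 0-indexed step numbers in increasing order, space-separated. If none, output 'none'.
Answer: none

Derivation:
Step 0: DROP seq=7000 -> fresh
Step 1: SEND seq=7072 -> fresh
Step 2: SEND seq=0 -> fresh
Step 3: SEND seq=146 -> fresh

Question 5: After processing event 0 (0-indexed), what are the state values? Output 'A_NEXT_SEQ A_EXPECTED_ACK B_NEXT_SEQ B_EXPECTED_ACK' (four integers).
After event 0: A_seq=0 A_ack=7000 B_seq=7072 B_ack=0

0 7000 7072 0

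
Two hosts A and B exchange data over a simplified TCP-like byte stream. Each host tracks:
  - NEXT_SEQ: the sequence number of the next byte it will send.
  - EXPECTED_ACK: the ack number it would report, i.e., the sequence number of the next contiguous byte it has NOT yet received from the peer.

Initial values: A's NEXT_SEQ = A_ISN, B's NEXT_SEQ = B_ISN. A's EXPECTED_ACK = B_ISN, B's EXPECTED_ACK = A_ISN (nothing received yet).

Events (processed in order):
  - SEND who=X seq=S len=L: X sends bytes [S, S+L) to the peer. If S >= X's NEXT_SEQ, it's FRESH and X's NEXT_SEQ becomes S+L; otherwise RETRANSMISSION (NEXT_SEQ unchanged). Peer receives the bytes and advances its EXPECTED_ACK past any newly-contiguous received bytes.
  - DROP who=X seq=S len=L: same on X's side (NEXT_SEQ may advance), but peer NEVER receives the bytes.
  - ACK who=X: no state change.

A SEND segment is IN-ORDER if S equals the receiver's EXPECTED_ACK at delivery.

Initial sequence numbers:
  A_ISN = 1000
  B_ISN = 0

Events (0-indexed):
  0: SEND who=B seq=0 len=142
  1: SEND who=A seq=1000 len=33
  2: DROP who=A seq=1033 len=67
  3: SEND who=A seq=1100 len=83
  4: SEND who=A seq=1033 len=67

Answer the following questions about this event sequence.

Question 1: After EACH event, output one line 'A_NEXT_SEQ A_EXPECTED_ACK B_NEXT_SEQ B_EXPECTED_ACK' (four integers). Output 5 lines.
1000 142 142 1000
1033 142 142 1033
1100 142 142 1033
1183 142 142 1033
1183 142 142 1183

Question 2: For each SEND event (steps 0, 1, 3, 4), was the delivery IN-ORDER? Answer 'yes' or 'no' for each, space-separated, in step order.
Step 0: SEND seq=0 -> in-order
Step 1: SEND seq=1000 -> in-order
Step 3: SEND seq=1100 -> out-of-order
Step 4: SEND seq=1033 -> in-order

Answer: yes yes no yes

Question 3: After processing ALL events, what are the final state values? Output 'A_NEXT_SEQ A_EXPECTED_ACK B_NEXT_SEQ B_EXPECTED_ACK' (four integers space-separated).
After event 0: A_seq=1000 A_ack=142 B_seq=142 B_ack=1000
After event 1: A_seq=1033 A_ack=142 B_seq=142 B_ack=1033
After event 2: A_seq=1100 A_ack=142 B_seq=142 B_ack=1033
After event 3: A_seq=1183 A_ack=142 B_seq=142 B_ack=1033
After event 4: A_seq=1183 A_ack=142 B_seq=142 B_ack=1183

Answer: 1183 142 142 1183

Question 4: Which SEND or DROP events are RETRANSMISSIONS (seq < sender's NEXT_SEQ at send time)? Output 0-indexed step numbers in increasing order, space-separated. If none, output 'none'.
Step 0: SEND seq=0 -> fresh
Step 1: SEND seq=1000 -> fresh
Step 2: DROP seq=1033 -> fresh
Step 3: SEND seq=1100 -> fresh
Step 4: SEND seq=1033 -> retransmit

Answer: 4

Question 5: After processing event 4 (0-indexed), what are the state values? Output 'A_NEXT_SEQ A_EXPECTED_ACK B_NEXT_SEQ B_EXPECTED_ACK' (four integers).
After event 0: A_seq=1000 A_ack=142 B_seq=142 B_ack=1000
After event 1: A_seq=1033 A_ack=142 B_seq=142 B_ack=1033
After event 2: A_seq=1100 A_ack=142 B_seq=142 B_ack=1033
After event 3: A_seq=1183 A_ack=142 B_seq=142 B_ack=1033
After event 4: A_seq=1183 A_ack=142 B_seq=142 B_ack=1183

1183 142 142 1183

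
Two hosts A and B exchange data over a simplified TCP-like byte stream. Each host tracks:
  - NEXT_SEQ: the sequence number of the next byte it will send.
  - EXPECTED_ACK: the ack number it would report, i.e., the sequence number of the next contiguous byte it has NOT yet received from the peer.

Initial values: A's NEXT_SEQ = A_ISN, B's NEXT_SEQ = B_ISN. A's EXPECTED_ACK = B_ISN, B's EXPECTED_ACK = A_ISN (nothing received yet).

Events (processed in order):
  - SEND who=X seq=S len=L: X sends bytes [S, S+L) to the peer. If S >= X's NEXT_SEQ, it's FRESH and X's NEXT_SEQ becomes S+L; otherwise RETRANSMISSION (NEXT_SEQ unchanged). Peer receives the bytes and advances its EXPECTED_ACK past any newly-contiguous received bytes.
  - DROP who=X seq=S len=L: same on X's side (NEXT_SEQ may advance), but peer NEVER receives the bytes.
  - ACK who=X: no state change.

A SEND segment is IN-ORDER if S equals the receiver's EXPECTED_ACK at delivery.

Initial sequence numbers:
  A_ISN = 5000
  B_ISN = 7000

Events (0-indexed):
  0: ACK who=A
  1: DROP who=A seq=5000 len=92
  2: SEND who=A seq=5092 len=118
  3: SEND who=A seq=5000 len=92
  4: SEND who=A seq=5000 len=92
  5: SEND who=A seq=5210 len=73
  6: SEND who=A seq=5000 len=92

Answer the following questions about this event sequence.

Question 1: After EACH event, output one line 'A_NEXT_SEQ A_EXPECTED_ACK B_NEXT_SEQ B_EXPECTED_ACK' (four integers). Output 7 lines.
5000 7000 7000 5000
5092 7000 7000 5000
5210 7000 7000 5000
5210 7000 7000 5210
5210 7000 7000 5210
5283 7000 7000 5283
5283 7000 7000 5283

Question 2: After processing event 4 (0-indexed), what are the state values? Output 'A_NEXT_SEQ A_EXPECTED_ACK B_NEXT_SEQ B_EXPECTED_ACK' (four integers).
After event 0: A_seq=5000 A_ack=7000 B_seq=7000 B_ack=5000
After event 1: A_seq=5092 A_ack=7000 B_seq=7000 B_ack=5000
After event 2: A_seq=5210 A_ack=7000 B_seq=7000 B_ack=5000
After event 3: A_seq=5210 A_ack=7000 B_seq=7000 B_ack=5210
After event 4: A_seq=5210 A_ack=7000 B_seq=7000 B_ack=5210

5210 7000 7000 5210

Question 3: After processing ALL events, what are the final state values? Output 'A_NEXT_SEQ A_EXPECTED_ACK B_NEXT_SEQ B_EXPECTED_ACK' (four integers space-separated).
Answer: 5283 7000 7000 5283

Derivation:
After event 0: A_seq=5000 A_ack=7000 B_seq=7000 B_ack=5000
After event 1: A_seq=5092 A_ack=7000 B_seq=7000 B_ack=5000
After event 2: A_seq=5210 A_ack=7000 B_seq=7000 B_ack=5000
After event 3: A_seq=5210 A_ack=7000 B_seq=7000 B_ack=5210
After event 4: A_seq=5210 A_ack=7000 B_seq=7000 B_ack=5210
After event 5: A_seq=5283 A_ack=7000 B_seq=7000 B_ack=5283
After event 6: A_seq=5283 A_ack=7000 B_seq=7000 B_ack=5283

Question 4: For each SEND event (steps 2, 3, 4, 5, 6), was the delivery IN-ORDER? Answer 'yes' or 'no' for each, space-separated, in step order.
Step 2: SEND seq=5092 -> out-of-order
Step 3: SEND seq=5000 -> in-order
Step 4: SEND seq=5000 -> out-of-order
Step 5: SEND seq=5210 -> in-order
Step 6: SEND seq=5000 -> out-of-order

Answer: no yes no yes no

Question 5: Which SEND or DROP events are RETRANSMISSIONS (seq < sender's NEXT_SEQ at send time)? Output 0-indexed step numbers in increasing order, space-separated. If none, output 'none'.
Step 1: DROP seq=5000 -> fresh
Step 2: SEND seq=5092 -> fresh
Step 3: SEND seq=5000 -> retransmit
Step 4: SEND seq=5000 -> retransmit
Step 5: SEND seq=5210 -> fresh
Step 6: SEND seq=5000 -> retransmit

Answer: 3 4 6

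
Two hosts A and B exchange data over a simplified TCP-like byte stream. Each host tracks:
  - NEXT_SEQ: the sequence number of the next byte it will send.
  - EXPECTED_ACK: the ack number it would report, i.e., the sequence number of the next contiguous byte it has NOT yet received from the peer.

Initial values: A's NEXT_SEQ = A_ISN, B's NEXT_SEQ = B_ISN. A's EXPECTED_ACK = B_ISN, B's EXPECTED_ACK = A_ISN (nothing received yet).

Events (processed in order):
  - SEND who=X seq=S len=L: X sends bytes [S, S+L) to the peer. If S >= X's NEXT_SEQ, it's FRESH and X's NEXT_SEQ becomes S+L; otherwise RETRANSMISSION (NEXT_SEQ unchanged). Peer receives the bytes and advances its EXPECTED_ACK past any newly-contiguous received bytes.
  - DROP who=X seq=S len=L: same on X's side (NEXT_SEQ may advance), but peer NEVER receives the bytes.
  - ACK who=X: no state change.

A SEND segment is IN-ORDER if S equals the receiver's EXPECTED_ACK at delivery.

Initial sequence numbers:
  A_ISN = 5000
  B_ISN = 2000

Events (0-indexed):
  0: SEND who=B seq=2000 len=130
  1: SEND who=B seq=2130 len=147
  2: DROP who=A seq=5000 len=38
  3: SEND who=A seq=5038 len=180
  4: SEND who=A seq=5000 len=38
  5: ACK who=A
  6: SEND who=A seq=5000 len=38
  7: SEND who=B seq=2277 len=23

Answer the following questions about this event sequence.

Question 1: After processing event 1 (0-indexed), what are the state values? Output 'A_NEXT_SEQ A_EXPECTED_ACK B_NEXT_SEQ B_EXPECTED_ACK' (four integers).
After event 0: A_seq=5000 A_ack=2130 B_seq=2130 B_ack=5000
After event 1: A_seq=5000 A_ack=2277 B_seq=2277 B_ack=5000

5000 2277 2277 5000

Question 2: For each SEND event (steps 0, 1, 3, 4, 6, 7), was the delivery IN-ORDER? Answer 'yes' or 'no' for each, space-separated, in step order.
Answer: yes yes no yes no yes

Derivation:
Step 0: SEND seq=2000 -> in-order
Step 1: SEND seq=2130 -> in-order
Step 3: SEND seq=5038 -> out-of-order
Step 4: SEND seq=5000 -> in-order
Step 6: SEND seq=5000 -> out-of-order
Step 7: SEND seq=2277 -> in-order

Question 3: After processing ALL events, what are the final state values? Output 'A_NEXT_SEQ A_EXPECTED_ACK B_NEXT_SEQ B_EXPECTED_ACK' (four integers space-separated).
After event 0: A_seq=5000 A_ack=2130 B_seq=2130 B_ack=5000
After event 1: A_seq=5000 A_ack=2277 B_seq=2277 B_ack=5000
After event 2: A_seq=5038 A_ack=2277 B_seq=2277 B_ack=5000
After event 3: A_seq=5218 A_ack=2277 B_seq=2277 B_ack=5000
After event 4: A_seq=5218 A_ack=2277 B_seq=2277 B_ack=5218
After event 5: A_seq=5218 A_ack=2277 B_seq=2277 B_ack=5218
After event 6: A_seq=5218 A_ack=2277 B_seq=2277 B_ack=5218
After event 7: A_seq=5218 A_ack=2300 B_seq=2300 B_ack=5218

Answer: 5218 2300 2300 5218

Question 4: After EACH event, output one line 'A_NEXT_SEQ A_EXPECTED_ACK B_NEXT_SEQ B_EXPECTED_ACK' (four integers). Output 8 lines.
5000 2130 2130 5000
5000 2277 2277 5000
5038 2277 2277 5000
5218 2277 2277 5000
5218 2277 2277 5218
5218 2277 2277 5218
5218 2277 2277 5218
5218 2300 2300 5218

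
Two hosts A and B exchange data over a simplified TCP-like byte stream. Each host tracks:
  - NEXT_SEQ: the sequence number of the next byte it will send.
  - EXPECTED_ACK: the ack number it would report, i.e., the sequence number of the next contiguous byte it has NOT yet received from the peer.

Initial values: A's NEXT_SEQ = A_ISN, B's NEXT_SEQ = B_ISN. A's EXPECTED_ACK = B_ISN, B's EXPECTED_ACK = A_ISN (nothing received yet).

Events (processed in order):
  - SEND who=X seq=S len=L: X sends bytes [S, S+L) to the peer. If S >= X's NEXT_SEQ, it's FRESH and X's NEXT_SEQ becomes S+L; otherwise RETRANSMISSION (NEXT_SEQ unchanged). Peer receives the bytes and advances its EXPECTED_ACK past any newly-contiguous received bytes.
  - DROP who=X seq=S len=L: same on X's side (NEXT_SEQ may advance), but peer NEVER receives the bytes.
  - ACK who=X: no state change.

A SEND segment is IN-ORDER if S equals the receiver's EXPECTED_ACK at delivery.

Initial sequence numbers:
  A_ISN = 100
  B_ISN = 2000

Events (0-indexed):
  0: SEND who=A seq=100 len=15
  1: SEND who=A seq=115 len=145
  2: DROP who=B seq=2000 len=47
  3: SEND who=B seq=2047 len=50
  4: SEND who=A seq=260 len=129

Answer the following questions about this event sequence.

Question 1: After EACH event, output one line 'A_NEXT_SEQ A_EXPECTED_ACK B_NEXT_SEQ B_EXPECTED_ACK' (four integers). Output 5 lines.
115 2000 2000 115
260 2000 2000 260
260 2000 2047 260
260 2000 2097 260
389 2000 2097 389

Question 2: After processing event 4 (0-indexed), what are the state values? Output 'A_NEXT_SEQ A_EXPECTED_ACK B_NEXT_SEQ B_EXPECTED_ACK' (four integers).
After event 0: A_seq=115 A_ack=2000 B_seq=2000 B_ack=115
After event 1: A_seq=260 A_ack=2000 B_seq=2000 B_ack=260
After event 2: A_seq=260 A_ack=2000 B_seq=2047 B_ack=260
After event 3: A_seq=260 A_ack=2000 B_seq=2097 B_ack=260
After event 4: A_seq=389 A_ack=2000 B_seq=2097 B_ack=389

389 2000 2097 389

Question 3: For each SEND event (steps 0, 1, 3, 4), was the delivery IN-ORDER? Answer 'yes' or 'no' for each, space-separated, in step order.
Step 0: SEND seq=100 -> in-order
Step 1: SEND seq=115 -> in-order
Step 3: SEND seq=2047 -> out-of-order
Step 4: SEND seq=260 -> in-order

Answer: yes yes no yes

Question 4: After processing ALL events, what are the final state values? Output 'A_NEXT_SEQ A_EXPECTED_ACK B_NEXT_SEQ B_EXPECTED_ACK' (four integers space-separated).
Answer: 389 2000 2097 389

Derivation:
After event 0: A_seq=115 A_ack=2000 B_seq=2000 B_ack=115
After event 1: A_seq=260 A_ack=2000 B_seq=2000 B_ack=260
After event 2: A_seq=260 A_ack=2000 B_seq=2047 B_ack=260
After event 3: A_seq=260 A_ack=2000 B_seq=2097 B_ack=260
After event 4: A_seq=389 A_ack=2000 B_seq=2097 B_ack=389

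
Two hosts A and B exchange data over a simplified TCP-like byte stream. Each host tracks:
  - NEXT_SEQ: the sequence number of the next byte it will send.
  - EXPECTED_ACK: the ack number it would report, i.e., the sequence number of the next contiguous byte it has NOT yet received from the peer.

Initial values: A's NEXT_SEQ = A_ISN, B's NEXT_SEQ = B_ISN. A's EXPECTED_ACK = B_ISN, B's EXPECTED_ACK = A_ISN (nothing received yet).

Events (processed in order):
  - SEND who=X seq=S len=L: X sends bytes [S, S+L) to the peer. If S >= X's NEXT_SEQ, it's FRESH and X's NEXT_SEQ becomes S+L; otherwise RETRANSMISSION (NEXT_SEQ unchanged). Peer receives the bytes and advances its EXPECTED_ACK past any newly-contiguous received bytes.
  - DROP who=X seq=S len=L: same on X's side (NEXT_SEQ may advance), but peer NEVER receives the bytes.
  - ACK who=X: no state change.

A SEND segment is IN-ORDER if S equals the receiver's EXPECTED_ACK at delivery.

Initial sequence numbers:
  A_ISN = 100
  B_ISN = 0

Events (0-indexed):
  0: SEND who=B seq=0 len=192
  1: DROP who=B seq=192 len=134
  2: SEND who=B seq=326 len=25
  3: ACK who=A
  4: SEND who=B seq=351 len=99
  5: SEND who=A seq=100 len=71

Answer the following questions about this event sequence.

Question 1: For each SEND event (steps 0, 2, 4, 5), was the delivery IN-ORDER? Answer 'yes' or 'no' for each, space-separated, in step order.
Step 0: SEND seq=0 -> in-order
Step 2: SEND seq=326 -> out-of-order
Step 4: SEND seq=351 -> out-of-order
Step 5: SEND seq=100 -> in-order

Answer: yes no no yes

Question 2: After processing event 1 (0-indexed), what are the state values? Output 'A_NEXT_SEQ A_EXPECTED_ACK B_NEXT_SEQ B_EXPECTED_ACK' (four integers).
After event 0: A_seq=100 A_ack=192 B_seq=192 B_ack=100
After event 1: A_seq=100 A_ack=192 B_seq=326 B_ack=100

100 192 326 100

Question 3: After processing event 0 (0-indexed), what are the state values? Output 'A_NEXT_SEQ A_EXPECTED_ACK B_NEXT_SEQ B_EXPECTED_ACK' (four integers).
After event 0: A_seq=100 A_ack=192 B_seq=192 B_ack=100

100 192 192 100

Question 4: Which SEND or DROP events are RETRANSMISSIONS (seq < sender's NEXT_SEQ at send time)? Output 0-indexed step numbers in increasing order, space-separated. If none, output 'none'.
Step 0: SEND seq=0 -> fresh
Step 1: DROP seq=192 -> fresh
Step 2: SEND seq=326 -> fresh
Step 4: SEND seq=351 -> fresh
Step 5: SEND seq=100 -> fresh

Answer: none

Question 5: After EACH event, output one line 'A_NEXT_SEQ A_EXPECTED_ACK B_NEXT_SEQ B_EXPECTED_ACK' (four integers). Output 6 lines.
100 192 192 100
100 192 326 100
100 192 351 100
100 192 351 100
100 192 450 100
171 192 450 171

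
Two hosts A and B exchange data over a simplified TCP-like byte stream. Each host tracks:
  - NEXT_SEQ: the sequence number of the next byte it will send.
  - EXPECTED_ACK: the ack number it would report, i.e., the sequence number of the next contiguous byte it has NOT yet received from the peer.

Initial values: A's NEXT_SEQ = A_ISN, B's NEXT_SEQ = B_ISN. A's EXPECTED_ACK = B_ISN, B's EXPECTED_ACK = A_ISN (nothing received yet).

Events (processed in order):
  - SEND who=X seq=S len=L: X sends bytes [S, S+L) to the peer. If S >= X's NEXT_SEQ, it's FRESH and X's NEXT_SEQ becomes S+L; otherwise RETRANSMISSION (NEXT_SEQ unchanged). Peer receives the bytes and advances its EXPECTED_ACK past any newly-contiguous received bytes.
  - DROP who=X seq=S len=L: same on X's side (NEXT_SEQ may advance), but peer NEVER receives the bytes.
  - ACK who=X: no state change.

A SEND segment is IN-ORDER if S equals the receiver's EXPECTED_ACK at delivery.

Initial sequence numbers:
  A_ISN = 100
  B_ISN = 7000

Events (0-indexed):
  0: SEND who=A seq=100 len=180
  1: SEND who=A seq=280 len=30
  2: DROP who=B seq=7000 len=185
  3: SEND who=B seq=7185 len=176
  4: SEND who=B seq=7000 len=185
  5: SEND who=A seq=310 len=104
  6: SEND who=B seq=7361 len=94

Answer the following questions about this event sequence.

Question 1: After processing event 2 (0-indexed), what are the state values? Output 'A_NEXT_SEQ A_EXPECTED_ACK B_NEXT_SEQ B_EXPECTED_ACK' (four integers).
After event 0: A_seq=280 A_ack=7000 B_seq=7000 B_ack=280
After event 1: A_seq=310 A_ack=7000 B_seq=7000 B_ack=310
After event 2: A_seq=310 A_ack=7000 B_seq=7185 B_ack=310

310 7000 7185 310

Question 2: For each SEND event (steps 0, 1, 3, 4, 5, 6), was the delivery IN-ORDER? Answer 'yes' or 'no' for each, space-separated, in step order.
Step 0: SEND seq=100 -> in-order
Step 1: SEND seq=280 -> in-order
Step 3: SEND seq=7185 -> out-of-order
Step 4: SEND seq=7000 -> in-order
Step 5: SEND seq=310 -> in-order
Step 6: SEND seq=7361 -> in-order

Answer: yes yes no yes yes yes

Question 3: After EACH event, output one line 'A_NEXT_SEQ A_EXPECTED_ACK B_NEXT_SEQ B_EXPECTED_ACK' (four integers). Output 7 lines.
280 7000 7000 280
310 7000 7000 310
310 7000 7185 310
310 7000 7361 310
310 7361 7361 310
414 7361 7361 414
414 7455 7455 414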